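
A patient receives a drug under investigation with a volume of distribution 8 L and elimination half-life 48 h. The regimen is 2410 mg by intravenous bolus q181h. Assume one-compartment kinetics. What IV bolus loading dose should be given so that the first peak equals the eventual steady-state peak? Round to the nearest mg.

2601 mg

f = (1/2)^(181/48) ≈ 0.073260; accumulation ratio R = 1/(1−f) ≈ 1.07905.
Loading dose to hit Cmax,ss on first dose: D_load = D_maint·R ≈ 2410 × 1.07905 ≈ 2600.51 mg.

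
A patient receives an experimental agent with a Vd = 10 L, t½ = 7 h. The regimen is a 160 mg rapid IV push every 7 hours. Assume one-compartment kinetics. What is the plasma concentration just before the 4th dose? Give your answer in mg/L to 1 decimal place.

f = (1/2)^(τ/t½) = (1/2)^(7/7) ≈ 0.5000.
C₀ = D/Vd = 160/10 ≈ 16.000 mg/L.
Before the 4th dose, 3 doses have been given. Superposition: Cmin = C₀·(f + f² + … + f^3).
≈ 16.000 × (0.5000 + 0.2500 + 0.1250) ≈ 16.000 × 0.8750 ≈ 14.000 mg/L.

14.0 mg/L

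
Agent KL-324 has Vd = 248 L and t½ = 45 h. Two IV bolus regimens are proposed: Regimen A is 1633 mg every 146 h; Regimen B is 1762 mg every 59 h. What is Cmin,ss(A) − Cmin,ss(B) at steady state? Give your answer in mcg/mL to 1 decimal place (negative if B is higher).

-4.0 mcg/mL

Regimen A: f = (1/2)^(146/45) ≈ 0.1055; Cmin,ss = (1633/248)·f/(1−f) ≈ 0.777 mcg/mL.
Regimen B: f = (1/2)^(59/45) ≈ 0.4030; Cmin,ss = (1762/248)·f/(1−f) ≈ 4.796 mcg/mL.
Difference ≈ 0.777 − 4.796 ≈ -4.019 mcg/mL.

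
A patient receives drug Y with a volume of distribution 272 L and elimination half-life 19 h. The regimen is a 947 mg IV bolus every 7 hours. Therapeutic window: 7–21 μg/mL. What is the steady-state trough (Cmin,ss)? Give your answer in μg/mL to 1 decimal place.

12.0 μg/mL

Over one 7-h interval, 7/19 ≈ 0.36842 half-lives elapse, leaving f ≈ 0.7746 of each dose.
Accumulation ratio R = 1/(1 − f) ≈ 1/0.2254 ≈ 4.4366.
Each bolus raises the concentration by D/Vd = 947/272 ≈ 3.482 μg/mL.
Steady-state peak Cmax,ss = C₀·R ≈ 3.482 × 4.4366 ≈ 15.448 μg/mL.
Steady-state trough Cmin,ss = Cmax,ss·f ≈ 15.448 × 0.7746 ≈ 11.966 μg/mL.
Trough 12.0 μg/mL vs MEC 7 μg/mL: adequate.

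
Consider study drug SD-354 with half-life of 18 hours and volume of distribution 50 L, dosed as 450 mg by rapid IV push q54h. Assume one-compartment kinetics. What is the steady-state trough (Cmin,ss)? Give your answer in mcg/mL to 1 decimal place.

1.3 mcg/mL

τ = 54 h = 3 half-lives, so f = (1/2)^3 = 0.125.
At steady state, R = 1/(1 − 0.125) = 8/7.
Single-dose peak C₀ = D/Vd = 450/50 = 9 mcg/mL.
Steady-state peak Cmax,ss = C₀·R = 9 × 8/7 ≈ 10.286 mcg/mL.
Steady-state trough Cmin,ss = Cmax,ss·f ≈ 10.286 × 0.125 ≈ 1.286 mcg/mL.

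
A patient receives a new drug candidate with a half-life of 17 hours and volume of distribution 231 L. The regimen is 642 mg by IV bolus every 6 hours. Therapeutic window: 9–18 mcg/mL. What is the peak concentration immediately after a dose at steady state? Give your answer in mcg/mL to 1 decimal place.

12.8 mcg/mL

k = ln2/t½ = ln2/17 ≈ 0.040773 h⁻¹; fraction remaining f = e^(−kτ) = e^(−0.040773×6) ≈ 0.7830.
Accumulation ratio R = 1/(1 − f) ≈ 1/0.2170 ≈ 4.6083.
Each bolus raises the concentration by D/Vd = 642/231 ≈ 2.779 mcg/mL.
Steady-state peak Cmax,ss = C₀·R ≈ 2.779 × 4.6083 ≈ 12.806 mcg/mL.
Peak 12.8 mcg/mL vs MTC 18 mcg/mL: below toxic threshold.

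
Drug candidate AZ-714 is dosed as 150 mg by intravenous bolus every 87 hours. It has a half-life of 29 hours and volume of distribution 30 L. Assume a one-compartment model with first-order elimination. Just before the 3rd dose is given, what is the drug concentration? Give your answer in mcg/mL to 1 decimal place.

0.7 mcg/mL

f = (1/2)^(τ/t½) = (1/2)^(87/29) ≈ 0.1250.
C₀ = D/Vd = 150/30 ≈ 5.000 mcg/mL.
Before the 3rd dose, 2 doses have been given. Superposition: Cmin = C₀·(f + f²).
≈ 5.000 × (0.1250 + 0.0156) ≈ 5.000 × 0.1406 ≈ 0.703 mcg/mL.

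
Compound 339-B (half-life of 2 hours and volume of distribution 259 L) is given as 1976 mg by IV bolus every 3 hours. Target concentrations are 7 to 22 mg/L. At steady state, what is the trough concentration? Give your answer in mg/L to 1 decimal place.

4.2 mg/L

τ/t½ = 3/2 ≈ 1.5, so fraction remaining f = (1/2)^(3/2) ≈ 0.3536.
Each bolus raises the concentration by D/Vd = 1976/259 ≈ 7.629 mg/L.
Steady-state trough Cmin,ss = C₀·f/(1−f) ≈ 7.629 × 0.3536/0.6464 ≈ 4.173 mg/L.
Trough 4.2 mg/L vs MEC 7 mg/L: subtherapeutic.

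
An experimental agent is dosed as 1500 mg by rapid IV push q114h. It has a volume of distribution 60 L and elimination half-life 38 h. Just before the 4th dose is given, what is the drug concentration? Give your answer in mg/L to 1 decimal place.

f = (1/2)^(τ/t½) = (1/2)^(114/38) ≈ 0.1250.
C₀ = D/Vd = 1500/60 ≈ 25.000 mg/L.
Before the 4th dose, 3 doses have been given. Superposition: Cmin = C₀·(f + f² + … + f^3).
≈ 25.000 × (0.1250 + 0.0156 + 0.0020) ≈ 25.000 × 0.1426 ≈ 3.565 mg/L.

3.6 mg/L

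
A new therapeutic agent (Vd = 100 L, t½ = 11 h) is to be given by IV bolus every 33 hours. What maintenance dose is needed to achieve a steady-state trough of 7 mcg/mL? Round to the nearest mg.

τ/t½ = 33/11 ≈ 3, so f = (1/2)^(33/11) ≈ 0.125000.
Cmin,ss = (D/Vd)·f/(1−f), so D = Cmin,ss·Vd·(1−f)/f.
D = 7 × 100 × (1−f)/f ≈ 7 × 100 × 7.00000 ≈ 4900.00 mg.

4900 mg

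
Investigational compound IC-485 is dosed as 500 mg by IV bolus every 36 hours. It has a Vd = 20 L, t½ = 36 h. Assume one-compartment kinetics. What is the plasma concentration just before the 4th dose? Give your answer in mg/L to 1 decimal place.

f = (1/2)^(τ/t½) = (1/2)^(36/36) ≈ 0.5000.
C₀ = D/Vd = 500/20 ≈ 25.000 mg/L.
Before the 4th dose, 3 doses have been given. Superposition: Cmin = C₀·(f + f² + … + f^3).
≈ 25.000 × (0.5000 + 0.2500 + 0.1250) ≈ 25.000 × 0.8750 ≈ 21.875 mg/L.

21.9 mg/L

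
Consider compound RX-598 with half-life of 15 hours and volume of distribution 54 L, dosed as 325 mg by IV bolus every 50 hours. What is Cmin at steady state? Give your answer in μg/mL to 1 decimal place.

0.7 μg/mL

τ/t½ = 50/15 ≈ 3.3333, so fraction remaining f = (1/2)^(50/15) ≈ 0.0992.
At steady state, accumulation factor R = 1/(1 − e^(−kτ)) ≈ 1.1101.
Each bolus raises the concentration by D/Vd = 325/54 ≈ 6.019 μg/mL.
Steady-state peak Cmax,ss = C₀·R ≈ 6.019 × 1.1101 ≈ 6.682 μg/mL.
Steady-state trough Cmin,ss = Cmax,ss·f ≈ 6.682 × 0.0992 ≈ 0.663 μg/mL.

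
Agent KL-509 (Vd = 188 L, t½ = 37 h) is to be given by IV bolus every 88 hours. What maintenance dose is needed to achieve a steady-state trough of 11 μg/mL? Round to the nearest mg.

τ/t½ = 88/37 ≈ 2.3784, so f = (1/2)^(88/37) ≈ 0.192325.
Cmin,ss = (D/Vd)·f/(1−f), so D = Cmin,ss·Vd·(1−f)/f.
D = 11 × 188 × (1−f)/f ≈ 11 × 188 × 4.19953 ≈ 8684.63 mg.

8685 mg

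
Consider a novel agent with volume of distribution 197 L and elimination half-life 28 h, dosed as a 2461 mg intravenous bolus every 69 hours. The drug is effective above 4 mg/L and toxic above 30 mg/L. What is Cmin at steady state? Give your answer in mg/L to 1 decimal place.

τ/t½ = 69/28 ≈ 2.4643, so fraction remaining f = (1/2)^(69/28) ≈ 0.1812.
At steady state, accumulation factor R = 1/(1 − e^(−kτ)) ≈ 1.2213.
Single-dose peak C₀ = D/Vd = 2461/197 ≈ 12.492 mg/L.
Cmax,ss = C₀/(1 − f) ≈ 12.492/0.8188 ≈ 15.256 mg/L.
Steady-state trough Cmin,ss = Cmax,ss·f ≈ 15.256 × 0.1812 ≈ 2.764 mg/L.
Trough 2.8 mg/L vs MEC 4 mg/L: subtherapeutic.

2.8 mg/L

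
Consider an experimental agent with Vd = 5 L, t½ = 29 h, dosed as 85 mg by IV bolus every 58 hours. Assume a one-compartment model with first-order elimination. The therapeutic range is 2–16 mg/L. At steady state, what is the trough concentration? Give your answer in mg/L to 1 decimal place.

5.7 mg/L

The dosing interval is 2 half-lives, so f = 2^(−2) = 0.25.
At steady state, R = 1/(1 − 0.25) = 4/3.
Single-dose peak C₀ = D/Vd = 85/5 = 17 mg/L.
Steady-state peak Cmax,ss = C₀·R = 17 × 4/3 ≈ 22.667 mg/L.
Steady-state trough Cmin,ss = Cmax,ss·f ≈ 22.667 × 0.25 ≈ 5.667 mg/L.
Trough 5.7 mg/L vs MEC 2 mg/L: adequate.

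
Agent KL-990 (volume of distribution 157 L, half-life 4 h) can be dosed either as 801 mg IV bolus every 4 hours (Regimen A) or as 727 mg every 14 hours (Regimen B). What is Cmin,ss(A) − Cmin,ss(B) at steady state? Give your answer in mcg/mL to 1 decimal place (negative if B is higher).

Regimen A: f = (1/2)^(4/4) ≈ 0.5000; Cmin,ss = (801/157)·f/(1−f) ≈ 5.102 mcg/mL.
Regimen B: f = (1/2)^(14/4) ≈ 0.0884; Cmin,ss = (727/157)·f/(1−f) ≈ 0.449 mcg/mL.
Difference ≈ 5.102 − 0.449 ≈ 4.653 mcg/mL.

4.7 mcg/mL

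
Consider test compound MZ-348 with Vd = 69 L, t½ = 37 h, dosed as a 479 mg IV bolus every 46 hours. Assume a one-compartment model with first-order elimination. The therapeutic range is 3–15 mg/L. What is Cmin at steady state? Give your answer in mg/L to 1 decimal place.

k = ln2/t½ = ln2/37 ≈ 0.018734 h⁻¹; fraction remaining f = e^(−kτ) = e^(−0.018734×46) ≈ 0.4224.
Accumulation ratio R = 1/(1 − f) ≈ 1/0.5776 ≈ 1.7313.
Single-dose peak C₀ = D/Vd = 479/69 ≈ 6.942 mg/L.
Cmax,ss = C₀/(1 − f) ≈ 6.942/0.5776 ≈ 12.019 mg/L.
Steady-state trough Cmin,ss = Cmax,ss·f ≈ 12.019 × 0.4224 ≈ 5.077 mg/L.
Trough 5.1 mg/L vs MEC 3 mg/L: adequate.

5.1 mg/L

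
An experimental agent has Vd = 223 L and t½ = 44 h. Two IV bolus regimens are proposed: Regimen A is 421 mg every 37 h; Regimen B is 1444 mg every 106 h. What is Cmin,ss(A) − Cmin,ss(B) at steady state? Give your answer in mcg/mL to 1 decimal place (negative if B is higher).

0.9 mcg/mL

Regimen A: f = (1/2)^(37/44) ≈ 0.5583; Cmin,ss = (421/223)·f/(1−f) ≈ 2.386 mcg/mL.
Regimen B: f = (1/2)^(106/44) ≈ 0.1883; Cmin,ss = (1444/223)·f/(1−f) ≈ 1.502 mcg/mL.
Difference ≈ 2.386 − 1.502 ≈ 0.884 mcg/mL.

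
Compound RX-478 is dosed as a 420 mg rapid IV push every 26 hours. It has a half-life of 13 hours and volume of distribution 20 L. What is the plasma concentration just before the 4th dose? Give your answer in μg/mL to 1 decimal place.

6.9 μg/mL

f = (1/2)^(τ/t½) = (1/2)^(26/13) ≈ 0.2500.
C₀ = D/Vd = 420/20 ≈ 21.000 μg/mL.
Before the 4th dose, 3 doses have been given. Superposition: Cmin = C₀·(f + f² + … + f^3).
≈ 21.000 × (0.2500 + 0.0625 + 0.0156) ≈ 21.000 × 0.3281 ≈ 6.890 μg/mL.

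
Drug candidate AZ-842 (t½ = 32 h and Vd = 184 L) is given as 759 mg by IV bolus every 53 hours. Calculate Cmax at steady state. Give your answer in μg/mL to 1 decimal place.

6.0 μg/mL

k = ln2/t½ = ln2/32 ≈ 0.021661 h⁻¹; fraction remaining f = e^(−kτ) = e^(−0.021661×53) ≈ 0.3173.
At steady state, accumulation factor R = 1/(1 − e^(−kτ)) ≈ 1.4648.
Each bolus raises the concentration by D/Vd = 759/184 ≈ 4.125 μg/mL.
Steady-state peak Cmax,ss = C₀·R ≈ 4.125 × 1.4648 ≈ 6.042 μg/mL.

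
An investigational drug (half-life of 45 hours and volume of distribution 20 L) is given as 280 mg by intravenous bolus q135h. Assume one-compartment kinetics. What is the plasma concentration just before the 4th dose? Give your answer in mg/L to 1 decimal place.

2.0 mg/L

f = (1/2)^(τ/t½) = (1/2)^(135/45) ≈ 0.1250.
C₀ = D/Vd = 280/20 ≈ 14.000 mg/L.
Before the 4th dose, 3 doses have been given. Superposition: Cmin = C₀·(f + f² + … + f^3).
≈ 14.000 × (0.1250 + 0.0156 + 0.0020) ≈ 14.000 × 0.1426 ≈ 1.996 mg/L.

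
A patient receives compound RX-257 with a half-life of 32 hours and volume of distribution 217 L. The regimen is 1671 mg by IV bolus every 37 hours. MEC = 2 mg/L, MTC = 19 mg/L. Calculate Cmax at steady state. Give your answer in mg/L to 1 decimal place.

k = ln2/t½ = ln2/32 ≈ 0.021661 h⁻¹; fraction remaining f = e^(−kτ) = e^(−0.021661×37) ≈ 0.4487.
At steady state, accumulation factor R = 1/(1 − e^(−kτ)) ≈ 1.8139.
Each bolus raises the concentration by D/Vd = 1671/217 ≈ 7.700 mg/L.
Cmax,ss = C₀/(1 − f) ≈ 7.700/0.5513 ≈ 13.967 mg/L.
Peak 14.0 mg/L vs MTC 19 mg/L: below toxic threshold.

14.0 mg/L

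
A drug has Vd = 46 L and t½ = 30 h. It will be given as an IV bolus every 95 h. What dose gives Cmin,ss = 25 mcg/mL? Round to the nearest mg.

9177 mg

τ/t½ = 95/30 ≈ 3.1667, so f = (1/2)^(95/30) ≈ 0.111362.
Cmin,ss = (D/Vd)·f/(1−f), so D = Cmin,ss·Vd·(1−f)/f.
D = 25 × 46 × (1−f)/f ≈ 25 × 46 × 7.97972 ≈ 9176.68 mg.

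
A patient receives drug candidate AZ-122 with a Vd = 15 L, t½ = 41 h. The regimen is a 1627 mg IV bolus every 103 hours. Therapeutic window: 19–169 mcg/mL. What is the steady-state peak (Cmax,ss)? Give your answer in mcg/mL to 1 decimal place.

131.5 mcg/mL

k = ln2/t½ = ln2/41 ≈ 0.016906 h⁻¹; fraction remaining f = e^(−kτ) = e^(−0.016906×103) ≈ 0.1753.
At steady state, accumulation factor R = 1/(1 − e^(−kτ)) ≈ 1.2126.
Each bolus raises the concentration by D/Vd = 1627/15 ≈ 108.467 mcg/mL.
Steady-state peak Cmax,ss = C₀·R ≈ 108.467 × 1.2126 ≈ 131.527 mcg/mL.
Peak 131.5 mcg/mL vs MTC 169 mcg/mL: below toxic threshold.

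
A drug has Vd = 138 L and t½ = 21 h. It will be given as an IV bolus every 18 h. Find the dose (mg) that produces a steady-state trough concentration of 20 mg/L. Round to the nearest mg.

2240 mg

τ/t½ = 18/21 ≈ 0.85714, so f = (1/2)^(18/21) ≈ 0.552045.
Cmin,ss = (D/Vd)·f/(1−f), so D = Cmin,ss·Vd·(1−f)/f.
D = 20 × 138 × (1−f)/f ≈ 20 × 138 × 0.81145 ≈ 2239.60 mg.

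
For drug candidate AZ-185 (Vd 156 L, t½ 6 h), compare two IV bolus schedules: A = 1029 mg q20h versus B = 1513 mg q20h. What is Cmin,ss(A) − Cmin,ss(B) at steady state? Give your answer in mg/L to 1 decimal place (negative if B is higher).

Regimen A: f = (1/2)^(20/6) ≈ 0.0992; Cmin,ss = (1029/156)·f/(1−f) ≈ 0.726 mg/L.
Regimen B: f = (1/2)^(20/6) ≈ 0.0992; Cmin,ss = (1513/156)·f/(1−f) ≈ 1.068 mg/L.
Difference ≈ 0.726 − 1.068 ≈ -0.342 mg/L.

-0.3 mg/L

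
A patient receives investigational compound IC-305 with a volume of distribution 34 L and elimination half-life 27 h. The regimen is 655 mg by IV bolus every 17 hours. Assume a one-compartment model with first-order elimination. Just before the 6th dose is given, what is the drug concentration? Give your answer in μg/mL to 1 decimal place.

31.2 μg/mL

f = (1/2)^(τ/t½) = (1/2)^(17/27) ≈ 0.6463.
C₀ = D/Vd = 655/34 ≈ 19.265 μg/mL.
Before the 6th dose, 5 doses have been given. Superposition: Cmin = C₀·(f + f² + … + f^5).
≈ 19.265 × (0.6463 + 0.4177 + 0.2700 + 0.1745 + 0.1128) ≈ 19.265 × 1.6213 ≈ 31.234 μg/mL.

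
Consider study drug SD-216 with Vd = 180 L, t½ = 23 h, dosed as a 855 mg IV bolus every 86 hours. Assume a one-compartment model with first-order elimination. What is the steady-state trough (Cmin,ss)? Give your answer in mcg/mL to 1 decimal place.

0.4 mcg/mL

Over one 86-h interval, 86/23 ≈ 3.7391 half-lives elapse, leaving f ≈ 0.0749 of each dose.
Accumulation ratio R = 1/(1 − f) ≈ 1/0.9251 ≈ 1.0810.
Single-dose peak C₀ = D/Vd = 855/180 ≈ 4.750 mcg/mL.
Cmax,ss = C₀/(1 − f) ≈ 4.750/0.9251 ≈ 5.135 mcg/mL.
Steady-state trough Cmin,ss = Cmax,ss·f ≈ 5.135 × 0.0749 ≈ 0.385 mcg/mL.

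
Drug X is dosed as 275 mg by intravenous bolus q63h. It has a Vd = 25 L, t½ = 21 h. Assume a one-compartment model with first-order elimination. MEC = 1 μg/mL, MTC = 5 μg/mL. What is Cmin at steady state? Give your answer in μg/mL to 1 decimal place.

τ = 63 h = 3 half-lives, so f = (1/2)^3 = 0.125.
Accumulation ratio R = 1/(1 − f) = 1/0.875 = 8/7.
Single-dose peak C₀ = D/Vd = 275/25 = 11 μg/mL.
Steady-state peak Cmax,ss = C₀·R = 11 × 8/7 ≈ 12.571 μg/mL.
Steady-state trough Cmin,ss = Cmax,ss·f ≈ 12.571 × 0.125 ≈ 1.571 μg/mL.
Trough 1.6 μg/mL vs MEC 1 μg/mL: adequate.

1.6 μg/mL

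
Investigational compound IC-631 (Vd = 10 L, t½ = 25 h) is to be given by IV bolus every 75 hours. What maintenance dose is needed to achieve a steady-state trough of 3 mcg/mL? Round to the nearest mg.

τ/t½ = 75/25 ≈ 3, so f = (1/2)^(75/25) ≈ 0.125000.
Cmin,ss = (D/Vd)·f/(1−f), so D = Cmin,ss·Vd·(1−f)/f.
D = 3 × 10 × (1−f)/f ≈ 3 × 10 × 7.00000 ≈ 210.00 mg.

210 mg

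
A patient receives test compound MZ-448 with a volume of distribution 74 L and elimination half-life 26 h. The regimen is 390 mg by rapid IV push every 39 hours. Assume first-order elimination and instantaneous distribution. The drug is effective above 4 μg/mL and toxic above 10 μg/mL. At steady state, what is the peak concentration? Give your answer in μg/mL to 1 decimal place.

8.2 μg/mL

Over one 39-h interval, 39/26 ≈ 1.5 half-lives elapse, leaving f ≈ 0.3536 of each dose.
At steady state, accumulation factor R = 1/(1 − e^(−kτ)) ≈ 1.5470.
Single-dose peak C₀ = D/Vd = 390/74 ≈ 5.270 μg/mL.
Cmax,ss = C₀/(1 − f) ≈ 5.270/0.6464 ≈ 8.153 μg/mL.
Peak 8.2 μg/mL vs MTC 10 μg/mL: below toxic threshold.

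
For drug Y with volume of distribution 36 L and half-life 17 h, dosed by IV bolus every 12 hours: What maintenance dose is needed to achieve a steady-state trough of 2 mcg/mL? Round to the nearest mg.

τ/t½ = 12/17 ≈ 0.70588, so f = (1/2)^(12/17) ≈ 0.613067.
Cmin,ss = (D/Vd)·f/(1−f), so D = Cmin,ss·Vd·(1−f)/f.
D = 2 × 36 × (1−f)/f ≈ 2 × 36 × 0.63114 ≈ 45.44 mg.

45 mg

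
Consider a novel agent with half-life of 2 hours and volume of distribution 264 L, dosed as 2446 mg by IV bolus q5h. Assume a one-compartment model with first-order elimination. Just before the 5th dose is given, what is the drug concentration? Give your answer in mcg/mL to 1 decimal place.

2.0 mcg/mL

f = (1/2)^(τ/t½) = (1/2)^(5/2) ≈ 0.1768.
C₀ = D/Vd = 2446/264 ≈ 9.265 mcg/mL.
Before the 5th dose, 4 doses have been given. Superposition: Cmin = C₀·(f + f² + … + f^4).
≈ 9.265 × (0.1768 + 0.0313 + 0.0055 + 0.0010) ≈ 9.265 × 0.2146 ≈ 1.988 mcg/mL.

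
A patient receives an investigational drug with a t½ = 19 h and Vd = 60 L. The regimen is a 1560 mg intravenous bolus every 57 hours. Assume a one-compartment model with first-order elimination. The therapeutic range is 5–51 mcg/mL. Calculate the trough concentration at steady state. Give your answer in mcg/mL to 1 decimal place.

3.7 mcg/mL

The dosing interval is 3 half-lives, so f = 2^(−3) = 0.125.
Accumulation ratio R = 1/(1 − f) = 1/0.875 = 8/7.
Single-dose peak C₀ = D/Vd = 1560/60 = 26 mcg/mL.
Steady-state peak Cmax,ss = C₀·R = 26 × 8/7 ≈ 29.714 mcg/mL.
Steady-state trough Cmin,ss = Cmax,ss·f ≈ 29.714 × 0.125 ≈ 3.714 mcg/mL.
Trough 3.7 mcg/mL vs MEC 5 mcg/mL: subtherapeutic.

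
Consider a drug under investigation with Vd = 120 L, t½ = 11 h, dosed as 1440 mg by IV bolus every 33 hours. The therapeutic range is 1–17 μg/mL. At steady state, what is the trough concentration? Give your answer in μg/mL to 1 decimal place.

τ = 33 h = 3 half-lives, so f = (1/2)^3 = 0.125.
At steady state, R = 1/(1 − 0.125) = 8/7.
Single-dose peak C₀ = D/Vd = 1440/120 = 12 μg/mL.
Steady-state peak Cmax,ss = C₀·R = 12 × 8/7 ≈ 13.714 μg/mL.
Steady-state trough Cmin,ss = Cmax,ss·f ≈ 13.714 × 0.125 ≈ 1.714 μg/mL.
Trough 1.7 μg/mL vs MEC 1 μg/mL: adequate.

1.7 μg/mL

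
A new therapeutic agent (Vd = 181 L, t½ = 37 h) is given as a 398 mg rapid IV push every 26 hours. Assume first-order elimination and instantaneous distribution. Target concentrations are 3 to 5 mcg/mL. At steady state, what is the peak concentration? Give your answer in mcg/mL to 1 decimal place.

5.7 mcg/mL

τ/t½ = 26/37 ≈ 0.7027, so fraction remaining f = (1/2)^(26/37) ≈ 0.6144.
Accumulation ratio R = 1/(1 − f) ≈ 1/0.3856 ≈ 2.5934.
Each bolus raises the concentration by D/Vd = 398/181 ≈ 2.199 mcg/mL.
Steady-state peak Cmax,ss = C₀·R ≈ 2.199 × 2.5934 ≈ 5.703 mcg/mL.
Peak 5.7 mcg/mL vs MTC 5 mcg/mL: exceeds toxic threshold.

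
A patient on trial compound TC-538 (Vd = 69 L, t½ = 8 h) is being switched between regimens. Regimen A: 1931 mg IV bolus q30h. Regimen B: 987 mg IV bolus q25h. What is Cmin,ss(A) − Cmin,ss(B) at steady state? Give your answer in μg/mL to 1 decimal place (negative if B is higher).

Regimen A: f = (1/2)^(30/8) ≈ 0.0743; Cmin,ss = (1931/69)·f/(1−f) ≈ 2.246 μg/mL.
Regimen B: f = (1/2)^(25/8) ≈ 0.1146; Cmin,ss = (987/69)·f/(1−f) ≈ 1.851 μg/mL.
Difference ≈ 2.246 − 1.851 ≈ 0.395 μg/mL.

0.4 μg/mL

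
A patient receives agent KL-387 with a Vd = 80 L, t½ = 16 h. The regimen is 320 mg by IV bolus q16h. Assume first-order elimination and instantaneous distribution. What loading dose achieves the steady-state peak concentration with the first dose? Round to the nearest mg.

f = (1/2)^(16/16) ≈ 0.500000; accumulation ratio R = 1/(1−f) ≈ 2.00000.
Loading dose to hit Cmax,ss on first dose: D_load = D_maint·R ≈ 320 × 2.00000 ≈ 640.00 mg.

640 mg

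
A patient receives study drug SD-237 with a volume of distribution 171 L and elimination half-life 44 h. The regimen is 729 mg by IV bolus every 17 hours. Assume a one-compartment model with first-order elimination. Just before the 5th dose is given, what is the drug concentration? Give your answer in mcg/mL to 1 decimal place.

f = (1/2)^(τ/t½) = (1/2)^(17/44) ≈ 0.7651.
C₀ = D/Vd = 729/171 ≈ 4.263 mcg/mL.
Before the 5th dose, 4 doses have been given. Superposition: Cmin = C₀·(f + f² + … + f^4).
≈ 4.263 × (0.7651 + 0.5854 + 0.4479 + 0.3427) ≈ 4.263 × 2.1411 ≈ 9.128 mcg/mL.

9.1 mcg/mL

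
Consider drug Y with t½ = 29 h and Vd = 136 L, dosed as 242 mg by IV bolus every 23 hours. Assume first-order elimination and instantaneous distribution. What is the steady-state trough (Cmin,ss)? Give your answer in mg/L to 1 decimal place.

k = ln2/t½ = ln2/29 ≈ 0.023902 h⁻¹; fraction remaining f = e^(−kτ) = e^(−0.023902×23) ≈ 0.5771.
At steady state, accumulation factor R = 1/(1 − e^(−kτ)) ≈ 2.3646.
Single-dose peak C₀ = D/Vd = 242/136 ≈ 1.779 mg/L.
Steady-state peak Cmax,ss = C₀·R ≈ 1.779 × 2.3646 ≈ 4.207 mg/L.
One interval later, Cmin,ss = Cmax,ss·e^(−kτ) ≈ 4.207 × 0.5771 ≈ 2.428 mg/L.

2.4 mg/L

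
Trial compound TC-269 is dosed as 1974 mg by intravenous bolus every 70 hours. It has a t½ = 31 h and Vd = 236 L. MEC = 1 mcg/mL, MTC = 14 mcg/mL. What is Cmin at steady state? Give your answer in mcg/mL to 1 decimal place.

2.2 mcg/mL

τ/t½ = 70/31 ≈ 2.2581, so fraction remaining f = (1/2)^(70/31) ≈ 0.2091.
Each bolus raises the concentration by D/Vd = 1974/236 ≈ 8.364 mcg/mL.
Steady-state trough Cmin,ss = C₀·f/(1−f) ≈ 8.364 × 0.2091/0.7909 ≈ 2.211 mcg/mL.
Trough 2.2 mcg/mL vs MEC 1 mcg/mL: adequate.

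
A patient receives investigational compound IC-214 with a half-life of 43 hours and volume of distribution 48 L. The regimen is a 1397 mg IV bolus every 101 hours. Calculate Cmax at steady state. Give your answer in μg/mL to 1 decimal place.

36.2 μg/mL

k = ln2/t½ = ln2/43 ≈ 0.016120 h⁻¹; fraction remaining f = e^(−kτ) = e^(−0.016120×101) ≈ 0.1963.
Accumulation ratio R = 1/(1 − f) ≈ 1/0.8037 ≈ 1.2442.
Each bolus raises the concentration by D/Vd = 1397/48 ≈ 29.104 μg/mL.
Cmax,ss = C₀/(1 − f) ≈ 29.104/0.8037 ≈ 36.213 μg/mL.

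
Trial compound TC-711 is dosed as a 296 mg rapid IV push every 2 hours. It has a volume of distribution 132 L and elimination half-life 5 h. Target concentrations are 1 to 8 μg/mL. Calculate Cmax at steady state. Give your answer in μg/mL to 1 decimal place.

9.3 μg/mL

k = ln2/t½ = ln2/5 ≈ 0.138629 h⁻¹; fraction remaining f = e^(−kτ) = e^(−0.138629×2) ≈ 0.7579.
At steady state, accumulation factor R = 1/(1 − e^(−kτ)) ≈ 4.1305.
Each bolus raises the concentration by D/Vd = 296/132 ≈ 2.242 μg/mL.
Steady-state peak Cmax,ss = C₀·R ≈ 2.242 × 4.1305 ≈ 9.261 μg/mL.
Peak 9.3 μg/mL vs MTC 8 μg/mL: exceeds toxic threshold.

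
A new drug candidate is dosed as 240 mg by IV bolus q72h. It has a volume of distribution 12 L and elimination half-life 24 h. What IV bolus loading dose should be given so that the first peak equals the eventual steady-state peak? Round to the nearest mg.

274 mg

f = (1/2)^(72/24) ≈ 0.125000; accumulation ratio R = 1/(1−f) ≈ 1.14286.
Loading dose to hit Cmax,ss on first dose: D_load = D_maint·R ≈ 240 × 1.14286 ≈ 274.29 mg.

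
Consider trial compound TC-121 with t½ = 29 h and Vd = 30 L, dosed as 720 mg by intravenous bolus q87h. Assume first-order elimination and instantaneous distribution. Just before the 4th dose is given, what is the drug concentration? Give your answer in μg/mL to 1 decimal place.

f = (1/2)^(τ/t½) = (1/2)^(87/29) ≈ 0.1250.
C₀ = D/Vd = 720/30 ≈ 24.000 μg/mL.
Before the 4th dose, 3 doses have been given. Superposition: Cmin = C₀·(f + f² + … + f^3).
≈ 24.000 × (0.1250 + 0.0156 + 0.0020) ≈ 24.000 × 0.1426 ≈ 3.422 μg/mL.

3.4 μg/mL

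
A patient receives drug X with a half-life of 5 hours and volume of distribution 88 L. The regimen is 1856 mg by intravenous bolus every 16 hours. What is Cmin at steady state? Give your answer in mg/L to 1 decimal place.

τ/t½ = 16/5 ≈ 3.2, so fraction remaining f = (1/2)^(16/5) ≈ 0.1088.
Each bolus raises the concentration by D/Vd = 1856/88 ≈ 21.091 mg/L.
Steady-state trough Cmin,ss = C₀·f/(1−f) ≈ 21.091 × 0.1088/0.8912 ≈ 2.575 mg/L.

2.6 mg/L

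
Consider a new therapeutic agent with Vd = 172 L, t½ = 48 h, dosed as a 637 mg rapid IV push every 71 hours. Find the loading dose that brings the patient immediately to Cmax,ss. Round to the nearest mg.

993 mg

f = (1/2)^(71/48) ≈ 0.358696; accumulation ratio R = 1/(1−f) ≈ 1.55932.
Loading dose to hit Cmax,ss on first dose: D_load = D_maint·R ≈ 637 × 1.55932 ≈ 993.29 mg.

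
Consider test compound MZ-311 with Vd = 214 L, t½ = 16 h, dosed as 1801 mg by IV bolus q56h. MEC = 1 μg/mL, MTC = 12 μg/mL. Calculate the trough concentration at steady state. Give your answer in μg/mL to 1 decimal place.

Over one 56-h interval, 56/16 ≈ 3.5 half-lives elapse, leaving f ≈ 0.0884 of each dose.
Accumulation ratio R = 1/(1 − f) ≈ 1/0.9116 ≈ 1.0970.
Single-dose peak C₀ = D/Vd = 1801/214 ≈ 8.416 μg/mL.
Steady-state peak Cmax,ss = C₀·R ≈ 8.416 × 1.0970 ≈ 9.232 μg/mL.
One interval later, Cmin,ss = Cmax,ss·e^(−kτ) ≈ 9.232 × 0.0884 ≈ 0.816 μg/mL.
Trough 0.8 μg/mL vs MEC 1 μg/mL: subtherapeutic.

0.8 μg/mL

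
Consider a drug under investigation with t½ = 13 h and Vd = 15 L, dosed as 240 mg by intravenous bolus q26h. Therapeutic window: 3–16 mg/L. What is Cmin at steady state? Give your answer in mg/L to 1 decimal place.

τ = 26 h = 2 half-lives, so f = (1/2)^2 = 0.25.
Accumulation ratio R = 1/(1 − f) = 1/0.75 = 4/3.
Single-dose peak C₀ = D/Vd = 240/15 = 16 mg/L.
Steady-state peak Cmax,ss = C₀·R = 16 × 4/3 ≈ 21.333 mg/L.
Steady-state trough Cmin,ss = Cmax,ss·f ≈ 21.333 × 0.25 ≈ 5.333 mg/L.
Trough 5.3 mg/L vs MEC 3 mg/L: adequate.

5.3 mg/L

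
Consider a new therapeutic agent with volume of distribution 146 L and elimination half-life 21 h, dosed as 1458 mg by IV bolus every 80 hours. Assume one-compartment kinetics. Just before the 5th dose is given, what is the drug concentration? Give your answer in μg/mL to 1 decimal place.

0.8 μg/mL

f = (1/2)^(τ/t½) = (1/2)^(80/21) ≈ 0.0713.
C₀ = D/Vd = 1458/146 ≈ 9.986 μg/mL.
Before the 5th dose, 4 doses have been given. Superposition: Cmin = C₀·(f + f² + … + f^4).
≈ 9.986 × (0.0713 + 0.0051 + 0.0004 + 0.0000) ≈ 9.986 × 0.0768 ≈ 0.767 μg/mL.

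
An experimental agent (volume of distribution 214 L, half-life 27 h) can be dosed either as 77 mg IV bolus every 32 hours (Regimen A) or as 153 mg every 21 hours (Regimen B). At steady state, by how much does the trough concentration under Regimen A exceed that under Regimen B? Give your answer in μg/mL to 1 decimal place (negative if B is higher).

-0.7 μg/mL

Regimen A: f = (1/2)^(32/27) ≈ 0.4398; Cmin,ss = (77/214)·f/(1−f) ≈ 0.282 μg/mL.
Regimen B: f = (1/2)^(21/27) ≈ 0.5833; Cmin,ss = (153/214)·f/(1−f) ≈ 1.001 μg/mL.
Difference ≈ 0.282 − 1.001 ≈ -0.719 μg/mL.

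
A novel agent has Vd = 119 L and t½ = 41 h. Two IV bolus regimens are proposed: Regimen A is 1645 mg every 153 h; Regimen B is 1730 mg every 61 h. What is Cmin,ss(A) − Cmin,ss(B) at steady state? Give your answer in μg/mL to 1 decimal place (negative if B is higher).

Regimen A: f = (1/2)^(153/41) ≈ 0.0753; Cmin,ss = (1645/119)·f/(1−f) ≈ 1.126 μg/mL.
Regimen B: f = (1/2)^(61/41) ≈ 0.3566; Cmin,ss = (1730/119)·f/(1−f) ≈ 8.057 μg/mL.
Difference ≈ 1.126 − 8.057 ≈ -6.931 μg/mL.

-6.9 μg/mL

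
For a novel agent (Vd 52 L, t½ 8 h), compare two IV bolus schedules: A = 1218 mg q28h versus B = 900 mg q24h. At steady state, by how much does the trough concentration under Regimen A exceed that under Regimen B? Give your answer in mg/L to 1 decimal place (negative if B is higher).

Regimen A: f = (1/2)^(28/8) ≈ 0.0884; Cmin,ss = (1218/52)·f/(1−f) ≈ 2.271 mg/L.
Regimen B: f = (1/2)^(24/8) ≈ 0.1250; Cmin,ss = (900/52)·f/(1−f) ≈ 2.473 mg/L.
Difference ≈ 2.271 − 2.473 ≈ -0.202 mg/L.

-0.2 mg/L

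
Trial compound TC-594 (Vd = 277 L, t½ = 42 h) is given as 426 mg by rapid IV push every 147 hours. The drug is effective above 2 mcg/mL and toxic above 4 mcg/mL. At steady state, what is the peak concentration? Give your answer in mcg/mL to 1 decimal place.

1.7 mcg/mL

k = ln2/t½ = ln2/42 ≈ 0.016504 h⁻¹; fraction remaining f = e^(−kτ) = e^(−0.016504×147) ≈ 0.0884.
Accumulation ratio R = 1/(1 − f) ≈ 1/0.9116 ≈ 1.0970.
Each bolus raises the concentration by D/Vd = 426/277 ≈ 1.538 mcg/mL.
Steady-state peak Cmax,ss = C₀·R ≈ 1.538 × 1.0970 ≈ 1.687 mcg/mL.
Peak 1.7 mcg/mL vs MTC 4 mcg/mL: below toxic threshold.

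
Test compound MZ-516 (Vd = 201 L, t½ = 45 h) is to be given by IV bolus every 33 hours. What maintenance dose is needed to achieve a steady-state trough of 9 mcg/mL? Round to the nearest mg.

τ/t½ = 33/45 ≈ 0.73333, so f = (1/2)^(33/45) ≈ 0.601513.
Cmin,ss = (D/Vd)·f/(1−f), so D = Cmin,ss·Vd·(1−f)/f.
D = 9 × 201 × (1−f)/f ≈ 9 × 201 × 0.66247 ≈ 1198.41 mg.

1198 mg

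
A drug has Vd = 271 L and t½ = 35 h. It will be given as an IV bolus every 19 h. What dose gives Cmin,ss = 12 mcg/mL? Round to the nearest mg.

τ/t½ = 19/35 ≈ 0.54286, so f = (1/2)^(19/35) ≈ 0.686410.
Cmin,ss = (D/Vd)·f/(1−f), so D = Cmin,ss·Vd·(1−f)/f.
D = 12 × 271 × (1−f)/f ≈ 12 × 271 × 0.45686 ≈ 1485.71 mg.

1486 mg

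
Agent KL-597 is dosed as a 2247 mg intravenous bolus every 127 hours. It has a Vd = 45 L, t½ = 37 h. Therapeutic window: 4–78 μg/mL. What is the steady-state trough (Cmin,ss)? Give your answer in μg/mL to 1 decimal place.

τ/t½ = 127/37 ≈ 3.4324, so fraction remaining f = (1/2)^(127/37) ≈ 0.0926.
At steady state, accumulation factor R = 1/(1 − e^(−kτ)) ≈ 1.1020.
Single-dose peak C₀ = D/Vd = 2247/45 ≈ 49.933 μg/mL.
Cmax,ss = C₀/(1 − f) ≈ 49.933/0.9074 ≈ 55.029 μg/mL.
One interval later, Cmin,ss = Cmax,ss·e^(−kτ) ≈ 55.029 × 0.0926 ≈ 5.096 μg/mL.
Trough 5.1 μg/mL vs MEC 4 μg/mL: adequate.

5.1 μg/mL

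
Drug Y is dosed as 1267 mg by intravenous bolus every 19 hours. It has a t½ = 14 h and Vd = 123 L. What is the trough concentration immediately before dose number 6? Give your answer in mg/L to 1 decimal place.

6.5 mg/L

f = (1/2)^(τ/t½) = (1/2)^(19/14) ≈ 0.3904.
C₀ = D/Vd = 1267/123 ≈ 10.301 mg/L.
Before the 6th dose, 5 doses have been given. Superposition: Cmin = C₀·(f + f² + … + f^5).
≈ 10.301 × (0.3904 + 0.1524 + 0.0595 + 0.0232 + 0.0091) ≈ 10.301 × 0.6346 ≈ 6.537 mg/L.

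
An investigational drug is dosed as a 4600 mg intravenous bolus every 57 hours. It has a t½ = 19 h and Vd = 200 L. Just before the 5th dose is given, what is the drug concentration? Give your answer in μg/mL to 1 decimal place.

3.3 μg/mL

f = (1/2)^(τ/t½) = (1/2)^(57/19) ≈ 0.1250.
C₀ = D/Vd = 4600/200 ≈ 23.000 μg/mL.
Before the 5th dose, 4 doses have been given. Superposition: Cmin = C₀·(f + f² + … + f^4).
≈ 23.000 × (0.1250 + 0.0156 + 0.0020 + 0.0002) ≈ 23.000 × 0.1428 ≈ 3.284 μg/mL.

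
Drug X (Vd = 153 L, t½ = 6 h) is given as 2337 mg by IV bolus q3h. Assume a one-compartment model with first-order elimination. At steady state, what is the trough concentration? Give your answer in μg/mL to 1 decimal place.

36.9 μg/mL

k = ln2/t½ = ln2/6 ≈ 0.115525 h⁻¹; fraction remaining f = e^(−kτ) = e^(−0.115525×3) ≈ 0.7071.
Accumulation ratio R = 1/(1 − f) ≈ 1/0.2929 ≈ 3.4141.
Each bolus raises the concentration by D/Vd = 2337/153 ≈ 15.275 μg/mL.
Cmax,ss = C₀/(1 − f) ≈ 15.275/0.2929 ≈ 52.151 μg/mL.
One interval later, Cmin,ss = Cmax,ss·e^(−kτ) ≈ 52.151 × 0.7071 ≈ 36.876 μg/mL.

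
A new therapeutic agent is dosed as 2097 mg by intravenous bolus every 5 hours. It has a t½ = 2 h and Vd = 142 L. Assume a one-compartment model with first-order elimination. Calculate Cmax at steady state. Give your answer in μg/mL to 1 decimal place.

17.9 μg/mL

τ/t½ = 5/2 ≈ 2.5, so fraction remaining f = (1/2)^(5/2) ≈ 0.1768.
Accumulation ratio R = 1/(1 − f) ≈ 1/0.8232 ≈ 1.2148.
Single-dose peak C₀ = D/Vd = 2097/142 ≈ 14.768 μg/mL.
Steady-state peak Cmax,ss = C₀·R ≈ 14.768 × 1.2148 ≈ 17.940 μg/mL.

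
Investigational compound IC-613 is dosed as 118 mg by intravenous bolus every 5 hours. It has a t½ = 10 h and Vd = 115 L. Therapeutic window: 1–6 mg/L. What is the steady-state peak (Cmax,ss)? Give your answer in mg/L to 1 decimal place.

τ/t½ = 5/10 ≈ 0.5, so fraction remaining f = (1/2)^(5/10) ≈ 0.7071.
At steady state, accumulation factor R = 1/(1 − e^(−kτ)) ≈ 3.4141.
Each bolus raises the concentration by D/Vd = 118/115 ≈ 1.026 mg/L.
Steady-state peak Cmax,ss = C₀·R ≈ 1.026 × 3.4141 ≈ 3.503 mg/L.
Peak 3.5 mg/L vs MTC 6 mg/L: below toxic threshold.

3.5 mg/L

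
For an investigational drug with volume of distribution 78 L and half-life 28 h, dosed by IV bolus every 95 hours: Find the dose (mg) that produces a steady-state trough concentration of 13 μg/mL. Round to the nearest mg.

τ/t½ = 95/28 ≈ 3.3929, so f = (1/2)^(95/28) ≈ 0.095202.
Cmin,ss = (D/Vd)·f/(1−f), so D = Cmin,ss·Vd·(1−f)/f.
D = 13 × 78 × (1−f)/f ≈ 13 × 78 × 9.50398 ≈ 9637.04 mg.

9637 mg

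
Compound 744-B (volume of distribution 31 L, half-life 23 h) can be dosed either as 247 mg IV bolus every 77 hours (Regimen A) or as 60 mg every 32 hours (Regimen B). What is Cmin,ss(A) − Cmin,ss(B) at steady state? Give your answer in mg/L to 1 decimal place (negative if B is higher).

-0.3 mg/L

Regimen A: f = (1/2)^(77/23) ≈ 0.0982; Cmin,ss = (247/31)·f/(1−f) ≈ 0.868 mg/L.
Regimen B: f = (1/2)^(32/23) ≈ 0.3812; Cmin,ss = (60/31)·f/(1−f) ≈ 1.192 mg/L.
Difference ≈ 0.868 − 1.192 ≈ -0.324 mg/L.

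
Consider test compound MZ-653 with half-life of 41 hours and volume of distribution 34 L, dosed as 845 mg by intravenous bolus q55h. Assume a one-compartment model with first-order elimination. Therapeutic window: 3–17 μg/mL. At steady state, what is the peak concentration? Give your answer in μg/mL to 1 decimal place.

41.1 μg/mL

Over one 55-h interval, 55/41 ≈ 1.3415 half-lives elapse, leaving f ≈ 0.3946 of each dose.
At steady state, accumulation factor R = 1/(1 − e^(−kτ)) ≈ 1.6518.
Each bolus raises the concentration by D/Vd = 845/34 ≈ 24.853 μg/mL.
Cmax,ss = C₀/(1 − f) ≈ 24.853/0.6054 ≈ 41.052 μg/mL.
Peak 41.1 μg/mL vs MTC 17 μg/mL: exceeds toxic threshold.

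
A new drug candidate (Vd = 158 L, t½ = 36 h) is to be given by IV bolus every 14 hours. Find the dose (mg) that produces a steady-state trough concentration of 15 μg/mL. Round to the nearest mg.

733 mg

τ/t½ = 14/36 ≈ 0.38889, so f = (1/2)^(14/36) ≈ 0.763718.
Cmin,ss = (D/Vd)·f/(1−f), so D = Cmin,ss·Vd·(1−f)/f.
D = 15 × 158 × (1−f)/f ≈ 15 × 158 × 0.30938 ≈ 733.23 mg.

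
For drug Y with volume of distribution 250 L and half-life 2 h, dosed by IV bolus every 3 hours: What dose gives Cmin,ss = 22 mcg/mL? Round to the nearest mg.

10056 mg

τ/t½ = 3/2 ≈ 1.5, so f = (1/2)^(3/2) ≈ 0.353553.
Cmin,ss = (D/Vd)·f/(1−f), so D = Cmin,ss·Vd·(1−f)/f.
D = 22 × 250 × (1−f)/f ≈ 22 × 250 × 1.82843 ≈ 10056.36 mg.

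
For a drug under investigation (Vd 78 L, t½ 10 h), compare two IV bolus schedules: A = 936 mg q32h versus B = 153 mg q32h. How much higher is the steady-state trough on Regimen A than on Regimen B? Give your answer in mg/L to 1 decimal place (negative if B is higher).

Regimen A: f = (1/2)^(32/10) ≈ 0.1088; Cmin,ss = (936/78)·f/(1−f) ≈ 1.465 mg/L.
Regimen B: f = (1/2)^(32/10) ≈ 0.1088; Cmin,ss = (153/78)·f/(1−f) ≈ 0.239 mg/L.
Difference ≈ 1.465 − 0.239 ≈ 1.226 mg/L.

1.2 mg/L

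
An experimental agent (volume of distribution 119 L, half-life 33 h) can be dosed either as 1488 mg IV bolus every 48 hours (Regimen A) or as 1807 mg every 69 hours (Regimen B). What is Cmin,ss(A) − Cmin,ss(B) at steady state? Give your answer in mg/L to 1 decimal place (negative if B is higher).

2.5 mg/L

Regimen A: f = (1/2)^(48/33) ≈ 0.3649; Cmin,ss = (1488/119)·f/(1−f) ≈ 7.184 mg/L.
Regimen B: f = (1/2)^(69/33) ≈ 0.2347; Cmin,ss = (1807/119)·f/(1−f) ≈ 4.657 mg/L.
Difference ≈ 7.184 − 4.657 ≈ 2.527 mg/L.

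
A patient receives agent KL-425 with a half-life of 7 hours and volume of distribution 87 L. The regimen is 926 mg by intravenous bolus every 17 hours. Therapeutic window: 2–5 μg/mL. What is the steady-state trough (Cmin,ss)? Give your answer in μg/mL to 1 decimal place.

k = ln2/t½ = ln2/7 ≈ 0.099021 h⁻¹; fraction remaining f = e^(−kτ) = e^(−0.099021×17) ≈ 0.1857.
Single-dose peak C₀ = D/Vd = 926/87 ≈ 10.644 μg/mL.
Steady-state trough Cmin,ss = C₀·f/(1−f) ≈ 10.644 × 0.1857/0.8143 ≈ 2.427 μg/mL.
Trough 2.4 μg/mL vs MEC 2 μg/mL: adequate.

2.4 μg/mL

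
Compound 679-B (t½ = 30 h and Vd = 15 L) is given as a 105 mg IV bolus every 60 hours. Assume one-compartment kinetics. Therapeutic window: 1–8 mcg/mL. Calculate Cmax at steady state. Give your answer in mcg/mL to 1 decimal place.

9.3 mcg/mL

τ = 60 h = 2 half-lives, so f = (1/2)^2 = 0.25.
At steady state, R = 1/(1 − 0.25) = 4/3.
Single-dose peak C₀ = D/Vd = 105/15 = 7 mcg/mL.
Steady-state peak Cmax,ss = C₀·R = 7 × 4/3 ≈ 9.333 mcg/mL.
Peak 9.3 mcg/mL vs MTC 8 mcg/mL: exceeds toxic threshold.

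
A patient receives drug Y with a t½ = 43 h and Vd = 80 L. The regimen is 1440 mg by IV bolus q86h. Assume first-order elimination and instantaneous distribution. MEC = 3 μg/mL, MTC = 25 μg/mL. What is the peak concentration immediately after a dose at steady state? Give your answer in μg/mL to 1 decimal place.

24.0 μg/mL

The dosing interval is 2 half-lives, so f = 2^(−2) = 0.25.
At steady state, R = 1/(1 − 0.25) = 4/3.
Single-dose peak C₀ = D/Vd = 1440/80 = 18 μg/mL.
Steady-state peak Cmax,ss = C₀·R = 18 × 4/3 ≈ 24.000 μg/mL.
Peak 24.0 μg/mL vs MTC 25 μg/mL: below toxic threshold.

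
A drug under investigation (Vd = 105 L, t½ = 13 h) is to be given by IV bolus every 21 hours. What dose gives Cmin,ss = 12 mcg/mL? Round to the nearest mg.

τ/t½ = 21/13 ≈ 1.6154, so f = (1/2)^(21/13) ≈ 0.326378.
Cmin,ss = (D/Vd)·f/(1−f), so D = Cmin,ss·Vd·(1−f)/f.
D = 12 × 105 × (1−f)/f ≈ 12 × 105 × 2.06393 ≈ 2600.55 mg.

2601 mg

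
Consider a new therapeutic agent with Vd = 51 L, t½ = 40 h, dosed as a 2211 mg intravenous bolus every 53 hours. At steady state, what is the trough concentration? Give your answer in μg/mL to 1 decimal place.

Over one 53-h interval, 53/40 ≈ 1.325 half-lives elapse, leaving f ≈ 0.3991 of each dose.
Each bolus raises the concentration by D/Vd = 2211/51 ≈ 43.353 μg/mL.
Steady-state trough Cmin,ss = C₀·f/(1−f) ≈ 43.353 × 0.3991/0.6009 ≈ 28.794 μg/mL.

28.8 μg/mL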